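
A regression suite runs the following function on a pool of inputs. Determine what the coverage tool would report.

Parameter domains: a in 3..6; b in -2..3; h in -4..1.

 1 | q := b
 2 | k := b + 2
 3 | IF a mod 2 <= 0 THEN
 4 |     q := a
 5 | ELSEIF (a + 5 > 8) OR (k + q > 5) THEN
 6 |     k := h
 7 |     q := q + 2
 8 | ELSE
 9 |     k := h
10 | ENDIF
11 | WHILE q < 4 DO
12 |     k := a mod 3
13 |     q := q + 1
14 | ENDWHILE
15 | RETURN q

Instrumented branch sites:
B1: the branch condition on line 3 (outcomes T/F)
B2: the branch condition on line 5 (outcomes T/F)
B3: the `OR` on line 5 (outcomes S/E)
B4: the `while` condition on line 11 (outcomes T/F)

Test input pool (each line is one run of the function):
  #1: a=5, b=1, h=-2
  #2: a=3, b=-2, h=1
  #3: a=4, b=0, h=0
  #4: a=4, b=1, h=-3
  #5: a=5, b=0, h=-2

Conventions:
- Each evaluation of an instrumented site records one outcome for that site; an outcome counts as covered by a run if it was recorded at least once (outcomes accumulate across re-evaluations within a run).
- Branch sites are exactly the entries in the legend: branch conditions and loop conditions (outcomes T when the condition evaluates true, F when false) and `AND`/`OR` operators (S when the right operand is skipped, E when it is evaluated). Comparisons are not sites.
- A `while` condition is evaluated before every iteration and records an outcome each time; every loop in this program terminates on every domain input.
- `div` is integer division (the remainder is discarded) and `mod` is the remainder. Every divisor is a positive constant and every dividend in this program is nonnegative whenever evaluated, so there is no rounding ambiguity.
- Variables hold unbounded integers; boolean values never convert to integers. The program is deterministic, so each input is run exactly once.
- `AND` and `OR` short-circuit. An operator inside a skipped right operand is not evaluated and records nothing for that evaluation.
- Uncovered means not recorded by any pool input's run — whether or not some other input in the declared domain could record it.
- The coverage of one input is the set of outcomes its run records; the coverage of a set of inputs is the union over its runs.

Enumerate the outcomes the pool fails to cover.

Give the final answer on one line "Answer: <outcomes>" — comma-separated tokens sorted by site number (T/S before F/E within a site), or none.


input #1, a=5, b=1, h=-2: events B1->F, B3->S, B2->T, B4->T, B4->F; outcomes B1=F, B2=T, B3=S, B4=T, B4=F
input #2, a=3, b=-2, h=1: events B1->F, B3->E, B2->F, B4->T, B4->T, B4->T, B4->T, B4->T, B4->T, B4->F; outcomes B1=F, B2=F, B3=E, B4=T, B4=F
input #3, a=4, b=0, h=0: events B1->T, B4->F; outcomes B1=T, B4=F
input #4, a=4, b=1, h=-3: events B1->T, B4->F; outcomes B1=T, B4=F
input #5, a=5, b=0, h=-2: events B1->F, B3->S, B2->T, B4->T, B4->T, B4->F; outcomes B1=F, B2=T, B3=S, B4=T, B4=F
union over the pool: B1=T, B1=F, B2=T, B2=F, B3=S, B3=E, B4=T, B4=F
uncovered (0 of 8): none
Answer: none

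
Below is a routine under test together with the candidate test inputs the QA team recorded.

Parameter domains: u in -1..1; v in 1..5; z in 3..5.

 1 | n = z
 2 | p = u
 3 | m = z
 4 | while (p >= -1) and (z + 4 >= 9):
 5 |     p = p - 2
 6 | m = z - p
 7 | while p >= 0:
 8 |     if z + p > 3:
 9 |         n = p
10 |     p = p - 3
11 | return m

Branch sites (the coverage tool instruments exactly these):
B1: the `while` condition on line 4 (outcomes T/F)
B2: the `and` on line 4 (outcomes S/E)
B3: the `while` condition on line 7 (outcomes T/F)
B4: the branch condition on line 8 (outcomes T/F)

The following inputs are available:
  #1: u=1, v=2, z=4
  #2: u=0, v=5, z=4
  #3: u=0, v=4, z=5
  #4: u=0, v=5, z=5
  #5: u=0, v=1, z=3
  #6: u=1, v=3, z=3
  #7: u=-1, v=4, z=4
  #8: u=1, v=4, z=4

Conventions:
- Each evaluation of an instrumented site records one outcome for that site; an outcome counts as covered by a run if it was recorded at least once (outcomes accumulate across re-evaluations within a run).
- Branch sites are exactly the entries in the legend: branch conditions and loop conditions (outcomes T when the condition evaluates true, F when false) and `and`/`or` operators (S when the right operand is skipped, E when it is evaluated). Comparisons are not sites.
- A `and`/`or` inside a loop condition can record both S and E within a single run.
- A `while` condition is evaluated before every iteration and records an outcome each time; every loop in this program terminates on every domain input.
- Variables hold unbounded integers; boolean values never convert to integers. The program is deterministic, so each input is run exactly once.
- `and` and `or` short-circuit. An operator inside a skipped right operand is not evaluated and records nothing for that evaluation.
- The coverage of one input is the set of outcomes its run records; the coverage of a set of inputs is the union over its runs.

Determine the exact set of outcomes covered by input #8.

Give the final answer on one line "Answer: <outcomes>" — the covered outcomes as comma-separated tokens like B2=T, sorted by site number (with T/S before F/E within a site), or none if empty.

Event log for input #8 (u=1, v=4, z=4):
  B2->E, B1->F, B3->T, B4->T, B3->F
distinct outcomes covered: B1=F, B2=E, B3=T, B3=F, B4=T

Answer: B1=F, B2=E, B3=T, B3=F, B4=T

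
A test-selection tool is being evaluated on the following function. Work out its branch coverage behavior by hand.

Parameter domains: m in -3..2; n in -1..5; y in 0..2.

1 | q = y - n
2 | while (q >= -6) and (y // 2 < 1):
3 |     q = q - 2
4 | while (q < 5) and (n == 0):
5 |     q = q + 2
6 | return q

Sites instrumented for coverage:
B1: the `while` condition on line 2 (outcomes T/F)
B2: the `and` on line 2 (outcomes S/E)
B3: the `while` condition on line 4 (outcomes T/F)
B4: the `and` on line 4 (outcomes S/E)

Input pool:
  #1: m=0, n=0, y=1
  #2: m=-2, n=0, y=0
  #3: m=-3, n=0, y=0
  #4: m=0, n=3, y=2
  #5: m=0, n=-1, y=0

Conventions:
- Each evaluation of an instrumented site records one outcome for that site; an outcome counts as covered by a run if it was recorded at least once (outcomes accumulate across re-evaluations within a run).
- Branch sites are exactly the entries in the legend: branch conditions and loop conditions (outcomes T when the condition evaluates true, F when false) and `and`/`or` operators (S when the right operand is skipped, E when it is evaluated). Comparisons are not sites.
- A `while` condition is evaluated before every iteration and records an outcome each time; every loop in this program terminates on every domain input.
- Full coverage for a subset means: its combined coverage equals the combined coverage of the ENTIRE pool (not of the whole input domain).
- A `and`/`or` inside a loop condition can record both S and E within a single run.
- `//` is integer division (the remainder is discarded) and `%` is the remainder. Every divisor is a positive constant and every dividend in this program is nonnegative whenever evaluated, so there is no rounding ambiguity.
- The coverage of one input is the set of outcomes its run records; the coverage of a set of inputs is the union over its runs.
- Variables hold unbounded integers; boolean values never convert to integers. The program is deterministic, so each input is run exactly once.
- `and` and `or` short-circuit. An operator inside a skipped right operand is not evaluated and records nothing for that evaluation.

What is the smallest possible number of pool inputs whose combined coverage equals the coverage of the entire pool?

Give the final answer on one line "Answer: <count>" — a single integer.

#1 (m=0, n=0, y=1) -> B2->E, B1->T, B2->E, B1->T, B2->E, B1->T, B2->E, B1->T, B2->S, B1->F, B4->E, B3->T, B4->E, B3->T, ...; covered: B1=T, B1=F, B2=S, B2=E, B3=T, B3=F, B4=S, B4=E
#2 (m=-2, n=0, y=0) -> B2->E, B1->T, B2->E, B1->T, B2->E, B1->T, B2->E, B1->T, B2->S, B1->F, B4->E, B3->T, B4->E, B3->T, ...; covered: B1=T, B1=F, B2=S, B2=E, B3=T, B3=F, B4=S, B4=E
#3 (m=-3, n=0, y=0) -> B2->E, B1->T, B2->E, B1->T, B2->E, B1->T, B2->E, B1->T, B2->S, B1->F, B4->E, B3->T, B4->E, B3->T, ...; covered: B1=T, B1=F, B2=S, B2=E, B3=T, B3=F, B4=S, B4=E
#4 (m=0, n=3, y=2) -> B2->E, B1->F, B4->E, B3->F; covered: B1=F, B2=E, B3=F, B4=E
#5 (m=0, n=-1, y=0) -> B2->E, B1->T, B2->E, B1->T, B2->E, B1->T, B2->E, B1->T, B2->S, B1->F, B4->E, B3->F; covered: B1=T, B1=F, B2=S, B2=E, B3=F, B4=E
union over all inputs: B1=T, B1=F, B2=S, B2=E, B3=T, B3=F, B4=S, B4=E (8 outcomes)
inputs {1} (size 1) cover everything; no size-1 subset with a lexicographically smaller index list covers all 8

Answer: 1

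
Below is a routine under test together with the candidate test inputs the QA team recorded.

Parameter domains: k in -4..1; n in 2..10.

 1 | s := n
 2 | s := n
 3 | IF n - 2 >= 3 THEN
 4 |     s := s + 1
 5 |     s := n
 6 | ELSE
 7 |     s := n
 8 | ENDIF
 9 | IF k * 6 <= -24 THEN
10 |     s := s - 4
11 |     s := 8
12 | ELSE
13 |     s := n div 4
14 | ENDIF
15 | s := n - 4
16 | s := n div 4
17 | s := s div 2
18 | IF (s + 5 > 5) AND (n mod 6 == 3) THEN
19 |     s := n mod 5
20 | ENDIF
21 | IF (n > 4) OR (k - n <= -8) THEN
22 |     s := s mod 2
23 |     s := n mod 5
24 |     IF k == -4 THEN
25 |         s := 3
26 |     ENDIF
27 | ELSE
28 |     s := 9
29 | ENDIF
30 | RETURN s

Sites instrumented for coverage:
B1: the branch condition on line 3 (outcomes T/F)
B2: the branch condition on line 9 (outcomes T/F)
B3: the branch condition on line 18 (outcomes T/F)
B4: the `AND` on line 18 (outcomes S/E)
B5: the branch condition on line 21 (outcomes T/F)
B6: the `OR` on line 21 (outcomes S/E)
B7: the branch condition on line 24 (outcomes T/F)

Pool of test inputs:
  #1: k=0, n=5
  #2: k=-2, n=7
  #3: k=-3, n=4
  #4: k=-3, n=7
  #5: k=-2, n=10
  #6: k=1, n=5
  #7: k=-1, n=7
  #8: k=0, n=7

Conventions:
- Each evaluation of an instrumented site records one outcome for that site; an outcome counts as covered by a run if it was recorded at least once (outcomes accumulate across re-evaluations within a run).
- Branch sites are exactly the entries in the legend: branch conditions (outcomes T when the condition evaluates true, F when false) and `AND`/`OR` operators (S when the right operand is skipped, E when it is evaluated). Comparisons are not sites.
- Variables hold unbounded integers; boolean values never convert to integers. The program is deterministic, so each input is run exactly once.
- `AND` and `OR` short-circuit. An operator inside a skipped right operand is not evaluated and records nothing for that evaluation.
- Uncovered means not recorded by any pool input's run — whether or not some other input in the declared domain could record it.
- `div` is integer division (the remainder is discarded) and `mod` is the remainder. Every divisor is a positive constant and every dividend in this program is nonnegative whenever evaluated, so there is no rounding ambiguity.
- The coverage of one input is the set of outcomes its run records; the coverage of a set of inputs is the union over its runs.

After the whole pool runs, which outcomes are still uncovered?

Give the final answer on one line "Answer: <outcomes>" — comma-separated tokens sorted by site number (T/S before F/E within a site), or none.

input #1 (k=0, n=5): events B1->T, B2->F, B4->S, B3->F, B6->S, B5->T, B7->F; covers B1=T, B2=F, B3=F, B4=S, B5=T, B6=S, B7=F
input #2 (k=-2, n=7): events B1->T, B2->F, B4->S, B3->F, B6->S, B5->T, B7->F; covers B1=T, B2=F, B3=F, B4=S, B5=T, B6=S, B7=F
input #3 (k=-3, n=4): events B1->F, B2->F, B4->S, B3->F, B6->E, B5->F; covers B1=F, B2=F, B3=F, B4=S, B5=F, B6=E
input #4 (k=-3, n=7): events B1->T, B2->F, B4->S, B3->F, B6->S, B5->T, B7->F; covers B1=T, B2=F, B3=F, B4=S, B5=T, B6=S, B7=F
input #5 (k=-2, n=10): events B1->T, B2->F, B4->E, B3->F, B6->S, B5->T, B7->F; covers B1=T, B2=F, B3=F, B4=E, B5=T, B6=S, B7=F
input #6 (k=1, n=5): events B1->T, B2->F, B4->S, B3->F, B6->S, B5->T, B7->F; covers B1=T, B2=F, B3=F, B4=S, B5=T, B6=S, B7=F
input #7 (k=-1, n=7): events B1->T, B2->F, B4->S, B3->F, B6->S, B5->T, B7->F; covers B1=T, B2=F, B3=F, B4=S, B5=T, B6=S, B7=F
input #8 (k=0, n=7): events B1->T, B2->F, B4->S, B3->F, B6->S, B5->T, B7->F; covers B1=T, B2=F, B3=F, B4=S, B5=T, B6=S, B7=F
union over the pool: B1=T, B1=F, B2=F, B3=F, B4=S, B4=E, B5=T, B5=F, B6=S, B6=E, B7=F
uncovered (3 of 14): B2=T, B3=T, B7=T

Answer: B2=T, B3=T, B7=T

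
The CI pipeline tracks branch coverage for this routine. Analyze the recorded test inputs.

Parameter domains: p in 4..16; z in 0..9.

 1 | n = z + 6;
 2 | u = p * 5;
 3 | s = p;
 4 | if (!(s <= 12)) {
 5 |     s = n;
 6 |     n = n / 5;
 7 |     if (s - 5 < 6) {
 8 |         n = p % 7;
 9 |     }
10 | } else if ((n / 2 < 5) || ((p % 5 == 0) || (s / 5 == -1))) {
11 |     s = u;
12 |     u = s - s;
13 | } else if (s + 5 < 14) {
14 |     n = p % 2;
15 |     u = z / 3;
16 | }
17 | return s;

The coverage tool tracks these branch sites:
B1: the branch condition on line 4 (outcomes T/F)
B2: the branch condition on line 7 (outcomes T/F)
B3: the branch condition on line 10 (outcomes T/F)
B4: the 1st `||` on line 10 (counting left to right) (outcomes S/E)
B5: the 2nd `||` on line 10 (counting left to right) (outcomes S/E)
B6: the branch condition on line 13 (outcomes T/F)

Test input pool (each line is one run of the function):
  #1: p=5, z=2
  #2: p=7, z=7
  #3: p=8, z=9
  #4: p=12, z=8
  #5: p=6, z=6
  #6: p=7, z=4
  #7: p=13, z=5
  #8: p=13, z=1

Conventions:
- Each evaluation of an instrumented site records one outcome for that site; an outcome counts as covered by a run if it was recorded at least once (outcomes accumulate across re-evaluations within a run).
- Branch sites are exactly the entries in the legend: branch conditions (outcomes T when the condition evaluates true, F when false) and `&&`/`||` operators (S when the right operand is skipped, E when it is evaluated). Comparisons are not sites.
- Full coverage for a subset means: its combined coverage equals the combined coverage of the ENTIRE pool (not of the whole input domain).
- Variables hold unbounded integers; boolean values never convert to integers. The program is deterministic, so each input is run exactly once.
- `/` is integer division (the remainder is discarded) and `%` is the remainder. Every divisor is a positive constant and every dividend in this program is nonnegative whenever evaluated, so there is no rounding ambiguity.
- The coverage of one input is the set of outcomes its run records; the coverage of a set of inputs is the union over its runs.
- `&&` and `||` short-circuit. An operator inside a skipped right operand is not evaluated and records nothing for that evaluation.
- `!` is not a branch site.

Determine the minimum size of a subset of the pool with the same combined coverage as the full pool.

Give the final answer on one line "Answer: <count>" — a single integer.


test 1 (p=5, z=2) fires B1->F, B4->S, B3->T; hits B1=F, B3=T, B4=S
test 2 (p=7, z=7) fires B1->F, B4->E, B5->E, B3->F, B6->T; hits B1=F, B3=F, B4=E, B5=E, B6=T
test 3 (p=8, z=9) fires B1->F, B4->E, B5->E, B3->F, B6->T; hits B1=F, B3=F, B4=E, B5=E, B6=T
test 4 (p=12, z=8) fires B1->F, B4->E, B5->E, B3->F, B6->F; hits B1=F, B3=F, B4=E, B5=E, B6=F
test 5 (p=6, z=6) fires B1->F, B4->E, B5->E, B3->F, B6->T; hits B1=F, B3=F, B4=E, B5=E, B6=T
test 6 (p=7, z=4) fires B1->F, B4->E, B5->E, B3->F, B6->T; hits B1=F, B3=F, B4=E, B5=E, B6=T
test 7 (p=13, z=5) fires B1->T, B2->F; hits B1=T, B2=F
test 8 (p=13, z=1) fires B1->T, B2->T; hits B1=T, B2=T
the full pool covers 11 outcomes: B1=T, B1=F, B2=T, B2=F, B3=T, B3=F, B4=S, B4=E, B5=E, B6=T, B6=F
checked all size-1 subsets: none covers 11 outcomes (max 5/11)
checked all size-2 subsets: none covers 11 outcomes (max 7/11)
checked all size-3 subsets: none covers 11 outcomes (max 9/11)
checked all size-4 subsets: none covers 11 outcomes (max 10/11)
inputs {1, 2, 4, 7, 8} (size 5) cover everything; no size-5 subset with a lexicographically smaller index list covers all 11
Answer: 5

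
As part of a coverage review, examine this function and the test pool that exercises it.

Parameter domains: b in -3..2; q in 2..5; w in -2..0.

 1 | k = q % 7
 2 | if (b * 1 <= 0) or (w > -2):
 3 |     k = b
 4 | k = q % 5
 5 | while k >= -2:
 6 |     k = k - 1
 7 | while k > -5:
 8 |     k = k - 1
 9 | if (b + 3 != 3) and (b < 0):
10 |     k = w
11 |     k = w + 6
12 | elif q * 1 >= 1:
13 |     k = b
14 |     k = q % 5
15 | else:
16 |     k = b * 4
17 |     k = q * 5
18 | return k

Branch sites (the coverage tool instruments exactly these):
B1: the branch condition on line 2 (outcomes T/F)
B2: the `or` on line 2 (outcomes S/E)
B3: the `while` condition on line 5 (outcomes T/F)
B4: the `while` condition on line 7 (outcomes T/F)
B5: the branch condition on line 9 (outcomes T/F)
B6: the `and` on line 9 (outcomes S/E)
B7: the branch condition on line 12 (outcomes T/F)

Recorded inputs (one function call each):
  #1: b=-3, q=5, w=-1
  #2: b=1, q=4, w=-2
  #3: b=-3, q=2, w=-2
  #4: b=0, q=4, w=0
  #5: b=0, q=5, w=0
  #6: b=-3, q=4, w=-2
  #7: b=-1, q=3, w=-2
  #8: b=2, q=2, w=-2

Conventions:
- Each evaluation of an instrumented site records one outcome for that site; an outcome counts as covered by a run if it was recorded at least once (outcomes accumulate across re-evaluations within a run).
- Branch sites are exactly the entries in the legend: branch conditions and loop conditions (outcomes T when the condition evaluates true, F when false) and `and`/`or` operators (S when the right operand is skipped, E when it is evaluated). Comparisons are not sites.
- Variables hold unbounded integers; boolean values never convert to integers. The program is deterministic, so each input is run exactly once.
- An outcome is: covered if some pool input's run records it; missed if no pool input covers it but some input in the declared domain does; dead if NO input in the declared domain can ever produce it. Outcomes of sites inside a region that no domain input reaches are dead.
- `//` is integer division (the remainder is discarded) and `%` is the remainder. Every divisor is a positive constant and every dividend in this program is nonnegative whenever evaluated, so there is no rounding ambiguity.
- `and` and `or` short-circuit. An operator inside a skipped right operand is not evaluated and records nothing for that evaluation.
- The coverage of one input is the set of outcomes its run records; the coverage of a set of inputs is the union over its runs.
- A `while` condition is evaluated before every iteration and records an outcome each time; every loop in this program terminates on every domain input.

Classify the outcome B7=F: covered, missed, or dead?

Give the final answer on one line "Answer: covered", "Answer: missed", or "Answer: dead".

no pool input records B7=F
checking all 72 inputs in the declared domain: B7=F is never recorded -> dead

Answer: dead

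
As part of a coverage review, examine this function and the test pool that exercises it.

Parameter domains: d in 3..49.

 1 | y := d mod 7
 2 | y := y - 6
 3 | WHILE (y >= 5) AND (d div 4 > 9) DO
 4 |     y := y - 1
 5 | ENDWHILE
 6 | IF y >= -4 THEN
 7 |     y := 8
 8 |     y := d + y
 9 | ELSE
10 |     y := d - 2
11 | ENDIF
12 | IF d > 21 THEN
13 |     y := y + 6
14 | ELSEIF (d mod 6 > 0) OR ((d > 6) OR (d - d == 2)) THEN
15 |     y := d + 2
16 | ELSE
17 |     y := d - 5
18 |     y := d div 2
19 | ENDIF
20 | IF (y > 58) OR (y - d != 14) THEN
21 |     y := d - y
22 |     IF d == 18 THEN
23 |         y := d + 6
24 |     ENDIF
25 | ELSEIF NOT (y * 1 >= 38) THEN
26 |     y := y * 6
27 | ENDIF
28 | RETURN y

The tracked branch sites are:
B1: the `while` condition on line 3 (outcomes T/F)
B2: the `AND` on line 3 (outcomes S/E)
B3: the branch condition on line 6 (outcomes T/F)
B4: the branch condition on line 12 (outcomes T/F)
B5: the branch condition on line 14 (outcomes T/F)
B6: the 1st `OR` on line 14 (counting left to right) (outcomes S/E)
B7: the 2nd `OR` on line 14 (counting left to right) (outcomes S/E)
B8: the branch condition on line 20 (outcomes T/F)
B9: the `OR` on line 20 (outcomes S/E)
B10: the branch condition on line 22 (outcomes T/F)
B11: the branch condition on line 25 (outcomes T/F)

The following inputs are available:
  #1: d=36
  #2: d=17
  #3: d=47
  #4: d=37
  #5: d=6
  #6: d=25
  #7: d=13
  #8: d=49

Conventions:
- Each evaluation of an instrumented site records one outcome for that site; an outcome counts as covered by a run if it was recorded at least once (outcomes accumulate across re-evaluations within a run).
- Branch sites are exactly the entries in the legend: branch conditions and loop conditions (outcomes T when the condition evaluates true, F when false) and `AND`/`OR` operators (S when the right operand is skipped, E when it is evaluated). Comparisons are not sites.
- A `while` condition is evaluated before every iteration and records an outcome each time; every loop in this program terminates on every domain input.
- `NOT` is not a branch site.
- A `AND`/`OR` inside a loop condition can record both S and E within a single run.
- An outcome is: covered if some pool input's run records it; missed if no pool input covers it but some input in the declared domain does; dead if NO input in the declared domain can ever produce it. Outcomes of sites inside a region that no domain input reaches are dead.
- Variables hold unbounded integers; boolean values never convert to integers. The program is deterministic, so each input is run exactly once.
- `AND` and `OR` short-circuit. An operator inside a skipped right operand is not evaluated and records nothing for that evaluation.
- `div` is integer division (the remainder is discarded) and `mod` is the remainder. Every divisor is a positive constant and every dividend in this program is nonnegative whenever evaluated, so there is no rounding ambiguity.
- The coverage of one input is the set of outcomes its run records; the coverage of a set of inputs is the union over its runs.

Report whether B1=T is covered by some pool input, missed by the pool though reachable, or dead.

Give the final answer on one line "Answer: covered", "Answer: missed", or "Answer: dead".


no pool input records B1=T
checking all 47 inputs in the declared domain: B1=T is never recorded -> dead
Answer: dead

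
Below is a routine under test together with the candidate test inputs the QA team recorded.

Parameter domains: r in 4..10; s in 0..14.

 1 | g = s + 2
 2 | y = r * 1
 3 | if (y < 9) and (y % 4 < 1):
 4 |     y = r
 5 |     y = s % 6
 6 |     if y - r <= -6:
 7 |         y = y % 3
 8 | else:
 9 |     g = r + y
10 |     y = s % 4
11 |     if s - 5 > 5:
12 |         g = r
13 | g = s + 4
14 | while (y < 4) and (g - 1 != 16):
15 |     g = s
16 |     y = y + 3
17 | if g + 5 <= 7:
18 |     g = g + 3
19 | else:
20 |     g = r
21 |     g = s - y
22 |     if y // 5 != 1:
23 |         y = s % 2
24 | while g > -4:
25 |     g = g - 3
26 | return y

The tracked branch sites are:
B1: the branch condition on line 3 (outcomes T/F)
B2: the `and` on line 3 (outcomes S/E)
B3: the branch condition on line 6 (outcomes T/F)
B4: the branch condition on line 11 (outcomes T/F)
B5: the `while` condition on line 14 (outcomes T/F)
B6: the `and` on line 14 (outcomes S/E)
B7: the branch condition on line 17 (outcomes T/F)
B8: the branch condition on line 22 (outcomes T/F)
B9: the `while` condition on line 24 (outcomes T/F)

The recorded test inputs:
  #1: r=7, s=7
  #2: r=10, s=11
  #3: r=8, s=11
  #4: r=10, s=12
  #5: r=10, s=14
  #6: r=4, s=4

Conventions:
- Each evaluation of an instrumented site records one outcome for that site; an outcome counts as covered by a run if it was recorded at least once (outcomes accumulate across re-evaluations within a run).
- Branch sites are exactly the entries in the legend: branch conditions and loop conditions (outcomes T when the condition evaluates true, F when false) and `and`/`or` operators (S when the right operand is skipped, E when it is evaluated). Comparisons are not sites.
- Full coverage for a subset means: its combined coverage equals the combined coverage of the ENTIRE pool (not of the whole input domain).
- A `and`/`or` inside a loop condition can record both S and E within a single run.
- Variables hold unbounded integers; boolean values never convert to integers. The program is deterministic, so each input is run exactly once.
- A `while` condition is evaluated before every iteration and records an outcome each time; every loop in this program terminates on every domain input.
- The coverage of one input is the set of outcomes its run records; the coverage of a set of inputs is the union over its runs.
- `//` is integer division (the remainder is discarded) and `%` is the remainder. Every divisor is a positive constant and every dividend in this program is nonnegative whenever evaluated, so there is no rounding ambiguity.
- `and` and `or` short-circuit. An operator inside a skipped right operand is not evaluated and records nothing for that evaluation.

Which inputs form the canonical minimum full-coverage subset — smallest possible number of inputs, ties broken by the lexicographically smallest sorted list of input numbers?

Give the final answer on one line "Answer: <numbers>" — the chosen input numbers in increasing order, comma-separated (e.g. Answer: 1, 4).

#1 (r=7, s=7) -> B2->E, B1->F, B4->F, B6->E, B5->T, B6->S, B5->F, B7->F, B8->F, B9->T, B9->T, B9->F; covered: B1=F, B2=E, B4=F, B5=T, B5=F, B6=S, B6=E, B7=F, B8=F, B9=T, B9=F
#2 (r=10, s=11) -> B2->S, B1->F, B4->T, B6->E, B5->T, B6->S, B5->F, B7->F, B8->F, B9->T, B9->T, B9->T, B9->F; covered: B1=F, B2=S, B4=T, B5=T, B5=F, B6=S, B6=E, B7=F, B8=F, B9=T, B9=F
#3 (r=8, s=11) -> B2->E, B1->T, B3->F, B6->S, B5->F, B7->F, B8->F, B9->T, B9->T, B9->T, B9->T, B9->F; covered: B1=T, B2=E, B3=F, B5=F, B6=S, B7=F, B8=F, B9=T, B9=F
#4 (r=10, s=12) -> B2->S, B1->F, B4->T, B6->E, B5->T, B6->E, B5->T, B6->S, B5->F, B7->F, B8->F, B9->T, B9->T, B9->T, ...; covered: B1=F, B2=S, B4=T, B5=T, B5=F, B6=S, B6=E, B7=F, B8=F, B9=T, B9=F
#5 (r=10, s=14) -> B2->S, B1->F, B4->T, B6->E, B5->T, B6->S, B5->F, B7->F, B8->F, B9->T, B9->T, B9->T, B9->T, B9->T, ...; covered: B1=F, B2=S, B4=T, B5=T, B5=F, B6=S, B6=E, B7=F, B8=F, B9=T, B9=F
#6 (r=4, s=4) -> B2->E, B1->T, B3->F, B6->S, B5->F, B7->F, B8->T, B9->T, B9->T, B9->F; covered: B1=T, B2=E, B3=F, B5=F, B6=S, B7=F, B8=T, B9=T, B9=F
the full pool covers 16 outcomes: B1=T, B1=F, B2=S, B2=E, B3=F, B4=T, B4=F, B5=T, B5=F, B6=S, B6=E, B7=F, B8=T, B8=F, B9=T, B9=F
size 1 is not enough: best union over all size-1 subsets is 11/16
size 2 is not enough: best union over all size-2 subsets is 15/16
size 3: inputs {1, 2, 6} cover all 16 outcomes, and no lexicographically smaller subset of this size does

Answer: 1, 2, 6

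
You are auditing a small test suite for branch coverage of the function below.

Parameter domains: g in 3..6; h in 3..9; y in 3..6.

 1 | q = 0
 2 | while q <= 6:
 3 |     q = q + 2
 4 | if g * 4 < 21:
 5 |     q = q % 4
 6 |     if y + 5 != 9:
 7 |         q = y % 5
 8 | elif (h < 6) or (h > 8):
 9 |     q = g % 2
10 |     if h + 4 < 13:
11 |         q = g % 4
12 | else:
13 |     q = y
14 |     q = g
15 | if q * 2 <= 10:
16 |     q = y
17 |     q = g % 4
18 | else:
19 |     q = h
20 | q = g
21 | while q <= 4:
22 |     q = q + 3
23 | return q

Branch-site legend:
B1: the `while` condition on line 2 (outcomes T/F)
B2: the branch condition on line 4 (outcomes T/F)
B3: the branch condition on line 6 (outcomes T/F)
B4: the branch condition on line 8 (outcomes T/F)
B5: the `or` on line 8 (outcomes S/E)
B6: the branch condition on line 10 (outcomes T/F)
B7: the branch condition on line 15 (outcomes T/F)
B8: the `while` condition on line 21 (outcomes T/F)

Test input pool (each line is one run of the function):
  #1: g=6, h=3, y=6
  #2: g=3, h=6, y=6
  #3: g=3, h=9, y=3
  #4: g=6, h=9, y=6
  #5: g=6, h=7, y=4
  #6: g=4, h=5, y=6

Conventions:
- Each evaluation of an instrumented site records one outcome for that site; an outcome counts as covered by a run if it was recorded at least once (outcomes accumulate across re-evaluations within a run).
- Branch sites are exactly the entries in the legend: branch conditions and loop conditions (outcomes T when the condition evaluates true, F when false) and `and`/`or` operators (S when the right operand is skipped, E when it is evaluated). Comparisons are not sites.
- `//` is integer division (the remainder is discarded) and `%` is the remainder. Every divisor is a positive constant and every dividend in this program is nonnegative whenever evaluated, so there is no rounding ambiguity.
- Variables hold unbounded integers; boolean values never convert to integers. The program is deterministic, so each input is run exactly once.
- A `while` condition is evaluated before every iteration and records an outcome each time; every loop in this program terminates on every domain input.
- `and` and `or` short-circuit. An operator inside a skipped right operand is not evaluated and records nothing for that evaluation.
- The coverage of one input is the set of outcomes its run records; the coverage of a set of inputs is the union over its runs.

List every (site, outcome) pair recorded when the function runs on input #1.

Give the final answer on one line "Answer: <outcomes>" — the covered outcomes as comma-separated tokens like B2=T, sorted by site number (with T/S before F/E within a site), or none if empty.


Running input #1 (g=6, h=3, y=6), event by event:
  B1->T, B1->T, B1->T, B1->T, B1->F, B2->F, B5->S, B4->T, B6->T, B7->T
  B8->F
collecting distinct outcomes: B1=T, B1=F, B2=F, B4=T, B5=S, B6=T, B7=T, B8=F
Answer: B1=T, B1=F, B2=F, B4=T, B5=S, B6=T, B7=T, B8=F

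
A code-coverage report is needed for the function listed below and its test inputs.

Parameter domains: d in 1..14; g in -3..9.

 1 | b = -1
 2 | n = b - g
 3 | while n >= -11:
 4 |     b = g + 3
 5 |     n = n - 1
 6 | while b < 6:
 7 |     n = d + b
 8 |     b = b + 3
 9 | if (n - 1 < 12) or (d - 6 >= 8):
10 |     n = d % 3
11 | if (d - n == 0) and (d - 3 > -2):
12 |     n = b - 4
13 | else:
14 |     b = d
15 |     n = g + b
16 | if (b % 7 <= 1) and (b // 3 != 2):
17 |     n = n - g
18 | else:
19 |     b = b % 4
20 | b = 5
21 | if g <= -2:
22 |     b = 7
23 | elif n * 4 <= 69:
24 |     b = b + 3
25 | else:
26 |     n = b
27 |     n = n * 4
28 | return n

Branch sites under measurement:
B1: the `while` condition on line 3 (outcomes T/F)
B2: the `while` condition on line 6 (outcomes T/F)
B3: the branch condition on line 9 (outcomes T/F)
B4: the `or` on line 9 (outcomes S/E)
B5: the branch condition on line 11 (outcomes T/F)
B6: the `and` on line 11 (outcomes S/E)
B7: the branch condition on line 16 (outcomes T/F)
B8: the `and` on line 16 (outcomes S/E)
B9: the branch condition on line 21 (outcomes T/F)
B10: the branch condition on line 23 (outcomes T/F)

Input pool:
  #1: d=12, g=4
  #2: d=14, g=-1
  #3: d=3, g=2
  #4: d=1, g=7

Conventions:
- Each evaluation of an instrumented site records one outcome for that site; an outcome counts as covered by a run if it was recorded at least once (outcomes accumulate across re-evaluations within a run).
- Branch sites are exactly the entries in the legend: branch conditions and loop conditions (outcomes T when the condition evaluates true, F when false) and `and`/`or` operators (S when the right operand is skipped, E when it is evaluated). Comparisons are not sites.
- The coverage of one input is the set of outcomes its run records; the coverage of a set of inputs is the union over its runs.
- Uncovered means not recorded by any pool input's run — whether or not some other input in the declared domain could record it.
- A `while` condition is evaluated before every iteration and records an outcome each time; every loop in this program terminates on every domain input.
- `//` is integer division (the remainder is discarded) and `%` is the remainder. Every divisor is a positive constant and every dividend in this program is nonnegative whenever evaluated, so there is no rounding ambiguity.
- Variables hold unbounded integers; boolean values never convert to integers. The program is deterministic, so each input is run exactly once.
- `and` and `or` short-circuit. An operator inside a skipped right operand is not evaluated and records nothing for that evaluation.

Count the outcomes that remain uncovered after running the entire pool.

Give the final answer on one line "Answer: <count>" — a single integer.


test 1 (d=12, g=4) fires B1->T, B1->T, B1->T, B1->T, B1->T, B1->T, B1->T, B1->F, B2->F, B4->S, B3->T, B6->S, B5->F, B8->S, ...; hits B1=T, B1=F, B2=F, B3=T, B4=S, B5=F, B6=S, B7=F, B8=S, B9=F, B10=T
test 2 (d=14, g=-1) fires B1->T, B1->T, B1->T, B1->T, B1->T, B1->T, B1->T, B1->T, B1->T, B1->T, B1->T, B1->T, B1->F, B2->T, ...; hits B1=T, B1=F, B2=T, B2=F, B3=T, B4=E, B5=F, B6=S, B7=T, B8=E, B9=F, B10=T
test 3 (d=3, g=2) fires B1->T, B1->T, B1->T, B1->T, B1->T, B1->T, B1->T, B1->T, B1->T, B1->F, B2->T, B2->F, B4->S, B3->T, ...; hits B1=T, B1=F, B2=T, B2=F, B3=T, B4=S, B5=F, B6=S, B7=F, B8=S, B9=F, B10=T
test 4 (d=1, g=7) fires B1->T, B1->T, B1->T, B1->T, B1->F, B2->F, B4->S, B3->T, B6->E, B5->F, B8->E, B7->T, B9->F, B10->T; hits B1=T, B1=F, B2=F, B3=T, B4=S, B5=F, B6=E, B7=T, B8=E, B9=F, B10=T
union over the pool: B1=T, B1=F, B2=T, B2=F, B3=T, B4=S, B4=E, B5=F, B6=S, B6=E, B7=T, B7=F, B8=S, B8=E, B9=F, B10=T
uncovered (4 of 20): B3=F, B5=T, B9=T, B10=F
Answer: 4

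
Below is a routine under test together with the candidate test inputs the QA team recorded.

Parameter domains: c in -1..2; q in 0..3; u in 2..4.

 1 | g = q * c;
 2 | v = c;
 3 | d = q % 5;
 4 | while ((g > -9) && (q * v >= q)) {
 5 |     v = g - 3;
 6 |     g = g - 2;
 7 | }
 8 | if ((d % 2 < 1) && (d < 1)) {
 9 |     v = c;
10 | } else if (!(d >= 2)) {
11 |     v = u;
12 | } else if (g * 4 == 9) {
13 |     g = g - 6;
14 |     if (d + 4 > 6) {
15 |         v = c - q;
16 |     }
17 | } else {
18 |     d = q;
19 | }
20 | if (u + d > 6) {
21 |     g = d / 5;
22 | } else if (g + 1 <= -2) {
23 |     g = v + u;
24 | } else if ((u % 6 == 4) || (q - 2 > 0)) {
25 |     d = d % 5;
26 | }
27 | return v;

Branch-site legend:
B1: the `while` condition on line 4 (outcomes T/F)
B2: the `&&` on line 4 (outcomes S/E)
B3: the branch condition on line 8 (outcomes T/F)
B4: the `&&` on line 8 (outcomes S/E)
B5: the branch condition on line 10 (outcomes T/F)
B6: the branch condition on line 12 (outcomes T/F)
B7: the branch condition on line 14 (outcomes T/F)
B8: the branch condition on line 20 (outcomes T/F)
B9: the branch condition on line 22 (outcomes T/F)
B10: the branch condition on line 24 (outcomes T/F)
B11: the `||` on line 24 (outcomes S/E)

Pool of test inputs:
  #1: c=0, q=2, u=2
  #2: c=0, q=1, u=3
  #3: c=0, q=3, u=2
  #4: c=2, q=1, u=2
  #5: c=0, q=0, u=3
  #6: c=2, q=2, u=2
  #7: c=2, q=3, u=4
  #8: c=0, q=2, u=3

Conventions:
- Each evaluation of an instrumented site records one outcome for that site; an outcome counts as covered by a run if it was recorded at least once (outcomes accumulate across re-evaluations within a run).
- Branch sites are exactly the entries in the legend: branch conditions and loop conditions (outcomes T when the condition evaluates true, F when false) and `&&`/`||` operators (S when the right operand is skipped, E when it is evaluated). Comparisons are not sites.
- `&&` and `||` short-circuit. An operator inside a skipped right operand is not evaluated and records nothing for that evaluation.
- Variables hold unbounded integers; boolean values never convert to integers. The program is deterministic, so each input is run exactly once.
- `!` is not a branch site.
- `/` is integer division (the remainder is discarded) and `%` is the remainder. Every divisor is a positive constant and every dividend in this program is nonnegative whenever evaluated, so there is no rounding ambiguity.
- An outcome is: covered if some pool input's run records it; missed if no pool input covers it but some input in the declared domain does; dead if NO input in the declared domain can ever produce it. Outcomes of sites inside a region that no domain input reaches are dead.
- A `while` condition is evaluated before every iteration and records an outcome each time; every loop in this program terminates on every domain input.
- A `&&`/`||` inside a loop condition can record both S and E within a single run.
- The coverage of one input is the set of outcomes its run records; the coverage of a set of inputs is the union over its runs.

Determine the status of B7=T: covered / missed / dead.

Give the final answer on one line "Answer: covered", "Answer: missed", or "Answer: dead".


no pool input records B7=T
checking all 48 inputs in the declared domain: B7=T is never recorded -> dead
Answer: dead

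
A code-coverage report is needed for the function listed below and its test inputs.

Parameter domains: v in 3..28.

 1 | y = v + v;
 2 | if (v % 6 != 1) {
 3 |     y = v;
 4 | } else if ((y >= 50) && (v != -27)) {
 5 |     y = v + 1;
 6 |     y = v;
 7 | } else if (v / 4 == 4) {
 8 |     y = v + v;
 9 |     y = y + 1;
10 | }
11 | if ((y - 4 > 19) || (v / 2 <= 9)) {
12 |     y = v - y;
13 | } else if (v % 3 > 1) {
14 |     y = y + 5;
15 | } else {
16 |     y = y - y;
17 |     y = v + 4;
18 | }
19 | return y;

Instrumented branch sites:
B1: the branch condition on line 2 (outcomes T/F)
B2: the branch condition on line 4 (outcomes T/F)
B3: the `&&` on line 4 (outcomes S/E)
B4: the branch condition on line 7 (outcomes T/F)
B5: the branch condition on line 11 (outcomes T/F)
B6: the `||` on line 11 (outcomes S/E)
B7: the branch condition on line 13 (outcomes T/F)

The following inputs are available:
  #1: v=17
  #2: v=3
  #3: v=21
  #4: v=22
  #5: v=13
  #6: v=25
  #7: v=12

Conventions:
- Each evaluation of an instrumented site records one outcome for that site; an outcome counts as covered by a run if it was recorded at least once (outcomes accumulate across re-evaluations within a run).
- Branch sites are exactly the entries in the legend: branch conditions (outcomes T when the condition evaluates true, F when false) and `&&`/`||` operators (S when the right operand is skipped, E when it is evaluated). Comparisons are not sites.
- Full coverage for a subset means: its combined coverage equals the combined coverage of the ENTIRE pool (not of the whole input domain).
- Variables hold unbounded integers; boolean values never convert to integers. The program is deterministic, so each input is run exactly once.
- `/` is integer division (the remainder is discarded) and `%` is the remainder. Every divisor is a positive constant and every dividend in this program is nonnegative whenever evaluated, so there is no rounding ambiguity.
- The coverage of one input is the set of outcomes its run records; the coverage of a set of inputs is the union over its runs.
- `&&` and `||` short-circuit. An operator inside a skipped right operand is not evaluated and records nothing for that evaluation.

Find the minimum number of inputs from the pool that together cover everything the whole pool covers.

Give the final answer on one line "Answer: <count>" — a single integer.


#1 (v=17) -> covered: B1=T, B5=T, B6=E
#2 (v=3) -> covered: B1=T, B5=T, B6=E
#3 (v=21) -> covered: B1=T, B5=F, B6=E, B7=F
#4 (v=22) -> covered: B1=T, B5=F, B6=E, B7=F
#5 (v=13) -> covered: B1=F, B2=F, B3=S, B4=F, B5=T, B6=S
#6 (v=25) -> covered: B1=F, B2=T, B3=E, B5=T, B6=S
#7 (v=12) -> covered: B1=T, B5=T, B6=E
union over all inputs: B1=T, B1=F, B2=T, B2=F, B3=S, B3=E, B4=F, B5=T, B5=F, B6=S, B6=E, B7=F (12 outcomes)
size 1 is not enough: best union over all size-1 subsets is 6/12
size 2 is not enough: best union over all size-2 subsets is 10/12
at size 3, {3, 5, 6} reaches all 12 outcomes; every lexicographically earlier size-3 subset fails
Answer: 3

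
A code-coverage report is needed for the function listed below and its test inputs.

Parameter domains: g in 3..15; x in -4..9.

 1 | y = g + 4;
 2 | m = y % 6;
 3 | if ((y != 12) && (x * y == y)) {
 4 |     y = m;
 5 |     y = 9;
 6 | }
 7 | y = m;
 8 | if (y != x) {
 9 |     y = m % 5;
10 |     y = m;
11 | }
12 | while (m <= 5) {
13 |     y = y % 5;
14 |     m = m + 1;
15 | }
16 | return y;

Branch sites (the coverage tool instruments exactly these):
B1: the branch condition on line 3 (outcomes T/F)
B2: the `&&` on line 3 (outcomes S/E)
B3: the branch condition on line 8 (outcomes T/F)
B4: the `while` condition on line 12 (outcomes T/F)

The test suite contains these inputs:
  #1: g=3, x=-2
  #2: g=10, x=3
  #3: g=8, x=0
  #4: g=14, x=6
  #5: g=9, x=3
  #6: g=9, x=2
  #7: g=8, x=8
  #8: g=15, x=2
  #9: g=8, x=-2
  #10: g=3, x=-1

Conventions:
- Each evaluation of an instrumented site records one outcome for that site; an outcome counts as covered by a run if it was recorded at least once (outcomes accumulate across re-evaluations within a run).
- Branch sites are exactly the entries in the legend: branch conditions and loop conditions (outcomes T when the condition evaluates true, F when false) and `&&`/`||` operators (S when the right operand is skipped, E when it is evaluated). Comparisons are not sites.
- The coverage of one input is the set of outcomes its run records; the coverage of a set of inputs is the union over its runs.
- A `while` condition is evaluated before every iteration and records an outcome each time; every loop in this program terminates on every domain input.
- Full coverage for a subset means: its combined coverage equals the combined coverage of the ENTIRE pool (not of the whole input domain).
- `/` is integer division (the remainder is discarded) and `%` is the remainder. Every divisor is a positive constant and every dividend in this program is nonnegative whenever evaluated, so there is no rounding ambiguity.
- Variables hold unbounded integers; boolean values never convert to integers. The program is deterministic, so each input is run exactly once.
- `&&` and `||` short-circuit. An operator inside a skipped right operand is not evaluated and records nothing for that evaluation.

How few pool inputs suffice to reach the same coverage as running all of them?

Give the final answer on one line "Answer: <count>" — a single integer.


test 1 (g=3, x=-2) fires B2->E, B1->F, B3->T, B4->T, B4->T, B4->T, B4->T, B4->T, B4->F; hits B1=F, B2=E, B3=T, B4=T, B4=F
test 2 (g=10, x=3) fires B2->E, B1->F, B3->T, B4->T, B4->T, B4->T, B4->T, B4->F; hits B1=F, B2=E, B3=T, B4=T, B4=F
test 3 (g=8, x=0) fires B2->S, B1->F, B3->F, B4->T, B4->T, B4->T, B4->T, B4->T, B4->T, B4->F; hits B1=F, B2=S, B3=F, B4=T, B4=F
test 4 (g=14, x=6) fires B2->E, B1->F, B3->T, B4->T, B4->T, B4->T, B4->T, B4->T, B4->T, B4->F; hits B1=F, B2=E, B3=T, B4=T, B4=F
test 5 (g=9, x=3) fires B2->E, B1->F, B3->T, B4->T, B4->T, B4->T, B4->T, B4->T, B4->F; hits B1=F, B2=E, B3=T, B4=T, B4=F
test 6 (g=9, x=2) fires B2->E, B1->F, B3->T, B4->T, B4->T, B4->T, B4->T, B4->T, B4->F; hits B1=F, B2=E, B3=T, B4=T, B4=F
test 7 (g=8, x=8) fires B2->S, B1->F, B3->T, B4->T, B4->T, B4->T, B4->T, B4->T, B4->T, B4->F; hits B1=F, B2=S, B3=T, B4=T, B4=F
test 8 (g=15, x=2) fires B2->E, B1->F, B3->T, B4->T, B4->T, B4->T, B4->T, B4->T, B4->F; hits B1=F, B2=E, B3=T, B4=T, B4=F
test 9 (g=8, x=-2) fires B2->S, B1->F, B3->T, B4->T, B4->T, B4->T, B4->T, B4->T, B4->T, B4->F; hits B1=F, B2=S, B3=T, B4=T, B4=F
test 10 (g=3, x=-1) fires B2->E, B1->F, B3->T, B4->T, B4->T, B4->T, B4->T, B4->T, B4->F; hits B1=F, B2=E, B3=T, B4=T, B4=F
together the pool reaches 7 outcomes: B1=F, B2=S, B2=E, B3=T, B3=F, B4=T, B4=F
checked all size-1 subsets: none covers 7 outcomes (max 5/7)
size 2: inputs {1, 3} cover all 7 outcomes, and no lexicographically smaller subset of this size does
Answer: 2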